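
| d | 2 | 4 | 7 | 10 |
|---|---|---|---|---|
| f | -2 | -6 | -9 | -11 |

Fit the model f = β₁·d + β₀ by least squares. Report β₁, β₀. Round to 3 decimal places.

Sums needed: Σd·d = 169, Σd = 23, Σ1 = 4.
And Σd·f = -201, Σf = -28.
Normal equations: [[169, 23]; [23, 4]]·[β₁, β₀]ᵀ = [-201, -28]ᵀ.
Determinant 169·4 − 23² = 147.
β₁ = ((-201)·4 − 23·(-28))/147 = -160/147; β₀ = (169·(-28) − 23·(-201))/147 = -109/147.

β₁ = -1.088, β₀ = -0.741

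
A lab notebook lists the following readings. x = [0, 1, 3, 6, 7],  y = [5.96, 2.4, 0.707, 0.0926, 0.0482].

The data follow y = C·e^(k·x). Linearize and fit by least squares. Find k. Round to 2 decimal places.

Linearized form: ln y = k·x + ln C. From the 5 transformed points,
XᵀX = [[95.0000, 17.0000]; [17.0000, 5]], rhs = [-35.6683, -3.0980]ᵀ  (here Σx = 17.0000, Σ(x)² = 95.0000, Σln y = -3.0980, Σx·ln y = -35.6683).
Solving (det = 186.0000): k = -0.67567, ln C = 1.67767.

k = -0.68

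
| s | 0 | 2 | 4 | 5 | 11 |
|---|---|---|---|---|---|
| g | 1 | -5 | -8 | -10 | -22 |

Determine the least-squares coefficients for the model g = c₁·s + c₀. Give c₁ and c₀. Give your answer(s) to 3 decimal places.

c₁ = -2.029, c₀ = 0.127

AᵀA·[c₁, c₀]ᵀ = Aᵀg reads: 166·c₁ + 22·c₀ = -334;  22·c₁ + 5·c₀ = -44.
(Σs·s = 166, Σs = 22, Σ1 = 5, Σs·g = -334, Σg = -44.)
Δ = 166·5 − 22² = 346.
c₁ = ((-334)·5 − 22·(-44))/346 = -351/173; c₀ = (166·(-44) − 22·(-334))/346 = 22/173.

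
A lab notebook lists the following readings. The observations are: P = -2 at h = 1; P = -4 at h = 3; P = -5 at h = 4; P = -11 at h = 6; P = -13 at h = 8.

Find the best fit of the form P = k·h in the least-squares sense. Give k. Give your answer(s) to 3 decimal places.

k = -1.619

The normal system MᵀM·[k]ᵀ = MᵀP is [[126]]·[k]ᵀ = [-204]ᵀ.
k = (-204)/126 = -1.61905.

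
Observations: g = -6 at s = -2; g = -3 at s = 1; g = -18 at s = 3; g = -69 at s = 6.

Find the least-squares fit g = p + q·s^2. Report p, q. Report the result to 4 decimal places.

Forming AᵀA = [[4, 50]; [50, 1394]] and Aᵀg = [-96, -2673]ᵀ gives AᵀA·[p, q]ᵀ = Aᵀg.
Eliminating q: 1394·(row 1) − 50·(row 2) gives 3076·p = 1394·(-96) − 50·(-2673) = -174, so p = -87/1538.
Then q = ((-2673) − 50·(-87/1538))/1394 = -1473/769.

p = -0.0566, q = -1.9155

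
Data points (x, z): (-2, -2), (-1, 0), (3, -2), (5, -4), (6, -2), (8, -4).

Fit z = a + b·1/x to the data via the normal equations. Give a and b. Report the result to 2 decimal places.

a = -2.57, b = -2.10

The normal system MᵀM·[a, b]ᵀ = Mᵀz is [[6, -27/40]; [-27/40, 20801/14400]]·[a, b]ᵀ = [-14, -13/10]ᵀ.
Δ = 6·(20801/14400) − (-27/40)² = 7883/960.
a = ((-14)·(20801/14400) − (-27/40)·(-13/10))/(7883/960) = -60770/23649; b = (6·(-13/10) − (-27/40)·(-14))/(7883/960) = -16560/7883.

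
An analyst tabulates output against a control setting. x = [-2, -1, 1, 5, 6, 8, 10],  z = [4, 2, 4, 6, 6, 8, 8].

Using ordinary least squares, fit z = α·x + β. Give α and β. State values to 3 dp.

α = 0.453, β = 3.682

Setting ∂/∂α … = 0 gives: 231·α + 27·β = 204;  27·α + 7·β = 38.
Determinant 231·7 − 27² = 888.
α = (204·7 − 27·38)/888 = 67/148; β = (231·38 − 27·204)/888 = 545/148.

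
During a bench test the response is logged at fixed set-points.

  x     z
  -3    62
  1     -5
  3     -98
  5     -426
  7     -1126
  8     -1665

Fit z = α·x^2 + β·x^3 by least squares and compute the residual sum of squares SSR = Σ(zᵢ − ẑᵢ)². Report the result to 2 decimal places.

SSR = 4.62

Normal-equation sums: Σx^2·x^2 = 7285, Σx^2·x^3 = 52701, Σx^3·x^3 = 396877.
Moment sums: Σx^2·z = -172713, Σx^3·z = -1296273.
So AᵀA·[α, β]ᵀ = Aᵀz: [[7285, 52701]; [52701, 396877]]·[α, β]ᵀ = [-172713, -1296273]ᵀ.
det = 7285·396877 − 52701² = 113853544.
α = ((-172713)·396877 − 52701·(-1296273))/113853544 = -28866741/14231693; β = (7285·(-1296273) − 52701·(-172713))/113853544 = -42650124/14231693.
Residuals: -9387713/14231693, 51200/2033099, 16648103/14231693, -9767193/14231693, 2653789/2033099, -1633419/2033099; SSR = 65813465/14231693.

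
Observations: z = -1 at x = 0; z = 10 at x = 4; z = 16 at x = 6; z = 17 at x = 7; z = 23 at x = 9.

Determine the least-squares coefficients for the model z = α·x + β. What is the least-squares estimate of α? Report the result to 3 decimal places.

α = 2.650

Compute the Gram sums: Σx·x = 182, Σx = 26, Σ1 = 5.
For Mᵀz: Σx·z = 462, Σz = 65.
det = 182·5 − 26² = 234.
α = (462·5 − 26·65)/234 = 310/117; β = (182·65 − 26·462)/234 = -7/9.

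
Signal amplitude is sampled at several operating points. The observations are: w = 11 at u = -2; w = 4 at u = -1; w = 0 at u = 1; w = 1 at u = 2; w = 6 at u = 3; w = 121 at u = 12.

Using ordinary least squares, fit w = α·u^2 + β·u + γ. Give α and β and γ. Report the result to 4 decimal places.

α = 1.0017, β = -2.0815, γ = 1.8255

From the data, Σu^2·u^2 = 20851, Σu^2·u = 1755, Σu^2 = 163, Σu·u = 163, Σu = 15, Σ1 = 6.
Moment sums: Σu^2·w = 17530, Σu·w = 1446, Σw = 143.
Normal equations: [[20851, 1755, 163]; [1755, 163, 15]; [163, 15, 6]]·[α, β, γ]ᵀ = [17530, 1446, 143]ᵀ.
Row-reducing yields α = 92143/91991, β = -191478/91991, γ = 167929/91991.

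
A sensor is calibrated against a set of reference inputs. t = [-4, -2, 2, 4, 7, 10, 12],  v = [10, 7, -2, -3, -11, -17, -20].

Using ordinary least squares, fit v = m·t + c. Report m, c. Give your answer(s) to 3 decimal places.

m = -1.916, c = 2.795

Compute the Gram sums: Σt·t = 333, Σt = 29, Σ1 = 7.
Moment sums: Σt·v = -557, Σv = -36.
Δ = 333·7 − 29² = 1490.
m = ((-557)·7 − 29·(-36))/1490 = -571/298; c = (333·(-36) − 29·(-557))/1490 = 833/298.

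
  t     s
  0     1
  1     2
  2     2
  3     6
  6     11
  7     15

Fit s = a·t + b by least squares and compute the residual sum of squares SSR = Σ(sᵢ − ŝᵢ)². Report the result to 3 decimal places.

Setting ∂/∂a … = 0 gives: 99·a + 19·b = 195;  19·a + 6·b = 37.
(Σt·t = 99, Σt = 19, Σ1 = 6, Σt·s = 195, Σs = 37.)
Eliminating b: 6·(row 1) − 19·(row 2) gives 233·a = 6·195 − 19·37 = 467, so a = 467/233.
Then b = (37 − 19·(467/233))/6 = -42/233.
Residuals: 275/233, 41/233, -426/233, 39/233, -197/233, 268/233; SSR = 1592/233.

SSR = 6.833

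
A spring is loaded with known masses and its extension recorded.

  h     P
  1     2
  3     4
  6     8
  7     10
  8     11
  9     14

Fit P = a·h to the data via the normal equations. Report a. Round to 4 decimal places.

Normal-equation sums: Σh·h = 240.
Right-hand side: Σh·P = 346.
AᵀA·[a]ᵀ = AᵀP becomes [[240]]·[a]ᵀ = [346]ᵀ.
Hence a = 346 / 240 ≈ 1.44167.

a = 1.4417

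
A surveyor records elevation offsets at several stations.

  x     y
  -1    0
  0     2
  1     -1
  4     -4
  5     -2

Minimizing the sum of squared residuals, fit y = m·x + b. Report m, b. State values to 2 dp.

Sums needed: Σx·x = 43, Σx = 9, Σ1 = 5.
Moment sums: Σx·y = -27, Σy = -5.
MᵀM·[m, b]ᵀ = Mᵀy becomes [[43, 9]; [9, 5]]·[m, b]ᵀ = [-27, -5]ᵀ.
Δ = 43·5 − 9² = 134.
m = ((-27)·5 − 9·(-5))/134 = -45/67; b = (43·(-5) − 9·(-27))/134 = 14/67.

m = -0.67, b = 0.21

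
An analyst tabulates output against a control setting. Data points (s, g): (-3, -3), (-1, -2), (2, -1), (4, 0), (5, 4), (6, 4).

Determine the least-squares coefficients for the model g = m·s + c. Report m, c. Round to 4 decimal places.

Normal-equation sums: Σs·s = 91, Σs = 13, Σ1 = 6.
Moment sums: Σs·g = 53, Σg = 2.
Determinant 91·6 − 13² = 377.
m = (53·6 − 13·2)/377 = 292/377; c = (91·2 − 13·53)/377 = -39/29.

m = 0.7745, c = -1.3448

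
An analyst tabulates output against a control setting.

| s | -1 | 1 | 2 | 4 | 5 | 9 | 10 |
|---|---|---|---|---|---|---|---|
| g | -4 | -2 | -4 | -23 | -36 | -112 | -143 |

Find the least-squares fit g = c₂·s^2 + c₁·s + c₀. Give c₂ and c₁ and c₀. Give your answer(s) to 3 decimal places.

c₂ = -1.472, c₁ = 0.701, c₀ = -1.331

Normal-equation sums: Σs^2·s^2 = 17460, Σs^2·s = 1926, Σs^2 = 228, Σs·s = 228, Σs = 30, Σ1 = 7.
Right-hand side: Σs^2·g = -24662, Σs·g = -2716, Σg = -324.
AᵀA·[c₂, c₁, c₀]ᵀ = Aᵀg becomes [[17460, 1926, 228]; [1926, 228, 30]; [228, 30, 7]]·[c₂, c₁, c₀]ᵀ = [-24662, -2716, -324]ᵀ.
Solving the 3×3 system (Gaussian elimination) gives c₂ = -83582/56763, c₁ = 13271/18921, c₀ = -3598/2703.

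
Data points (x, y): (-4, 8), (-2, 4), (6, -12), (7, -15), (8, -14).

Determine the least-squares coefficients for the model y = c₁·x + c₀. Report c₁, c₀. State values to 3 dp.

c₁ = -1.952, c₀ = 0.055

Setting ∂/∂c₁ … = 0 gives: 169·c₁ + 15·c₀ = -329;  15·c₁ + 5·c₀ = -29.
(Σx·x = 169, Σx = 15, Σ1 = 5, Σx·y = -329, Σy = -29.)
Determinant 169·5 − 15² = 620.
c₁ = ((-329)·5 − 15·(-29))/620 = -121/62; c₀ = (169·(-29) − 15·(-329))/620 = 17/310.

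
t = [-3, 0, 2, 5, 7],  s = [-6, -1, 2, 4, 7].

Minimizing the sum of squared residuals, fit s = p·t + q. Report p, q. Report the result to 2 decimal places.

p = 1.24, q = -1.53

Sums needed: Σt·t = 87, Σt = 11, Σ1 = 5.
And Σt·s = 91, Σs = 6.
Determinant 87·5 − 11² = 314.
p = (91·5 − 11·6)/314 = 389/314; q = (87·6 − 11·91)/314 = -479/314.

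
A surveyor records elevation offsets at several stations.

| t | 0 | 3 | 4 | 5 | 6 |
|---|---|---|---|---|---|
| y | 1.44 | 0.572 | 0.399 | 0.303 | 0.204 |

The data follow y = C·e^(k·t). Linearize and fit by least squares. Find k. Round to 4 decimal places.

k = -0.3223

Linearized form: ln y = k·t + ln C. From the 5 transformed points,
Sums: Σt = 18.0000, Σ(t)² = 86.0000, Σln y = -3.8964, Σt·ln y = -20.8589.
Normal system: [[86.0000, 18.0000]; [18.0000, 5]]·[k, ln C]ᵀ = [-20.8589, -3.8964]ᵀ.
Slope k = (n·Σt·ln y − Σt·Σln y)/(n·Σ(t)² − (Σt)²) = (5·-20.8589 − 18.0000·-3.8964)/106.0000 = -0.32226; ln C = (Σln y − k·Σt)/n = 0.38084.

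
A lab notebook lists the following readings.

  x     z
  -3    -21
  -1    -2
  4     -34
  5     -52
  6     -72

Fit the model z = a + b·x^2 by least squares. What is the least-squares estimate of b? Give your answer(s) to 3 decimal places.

The normal system MᵀM·[a, b]ᵀ = Mᵀz is [[5, 87]; [87, 2259]]·[a, b]ᵀ = [-181, -4627]ᵀ.
Eliminating b: 2259·(row 1) − 87·(row 2) gives 3726·a = 2259·(-181) − 87·(-4627) = -6330, so a = -1055/621.
Then b = ((-4627) − 87·(-1055/621))/2259 = -3694/1863.

b = -1.983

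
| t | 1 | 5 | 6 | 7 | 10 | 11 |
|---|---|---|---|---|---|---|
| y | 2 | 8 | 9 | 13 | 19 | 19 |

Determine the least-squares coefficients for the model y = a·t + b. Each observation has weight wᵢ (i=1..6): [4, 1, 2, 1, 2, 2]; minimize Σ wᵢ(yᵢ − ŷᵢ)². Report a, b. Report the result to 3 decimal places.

Entries of AᵀWA: Σwᵢ·t·t = 592, Σwᵢ·t = 70, Σwᵢ·1 = 12.
For AᵀWy: Σwᵢ·t·y = 1045, Σwᵢ·y = 123.
Normal equations: [[592, 70]; [70, 12]]·[a, b]ᵀ = [1045, 123]ᵀ.
Eliminating b: 12·(row 1) − 70·(row 2) gives 2204·a = 12·1045 − 70·123 = 3930, so a = 1965/1102.
Then b = (123 − 70·(1965/1102))/12 = -167/1102.

a = 1.783, b = -0.152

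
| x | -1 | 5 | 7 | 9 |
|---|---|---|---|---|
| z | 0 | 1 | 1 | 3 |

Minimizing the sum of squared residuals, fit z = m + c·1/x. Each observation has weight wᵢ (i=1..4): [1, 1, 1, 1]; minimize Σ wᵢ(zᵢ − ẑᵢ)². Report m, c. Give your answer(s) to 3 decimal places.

From the data, Σwᵢ·1 = 4, Σwᵢ·1/x = -172/315, Σwᵢ·1/x·1/x = 106444/99225.
Right-hand side: Σwᵢ·z = 5, Σwᵢ·1/x·z = 71/105.
Normal equations: [[4, -172/315]; [-172/315, 106444/99225]]·[m, c]ᵀ = [5, 71/105]ᵀ.
Determinant 4·(106444/99225) − (-172/315)² = 132064/33075.
m = (5·(106444/99225) − (-172/315)·(71/105))/(132064/33075) = 71107/49524; c = (4·(71/105) − (-172/315)·5)/(132064/33075) = 11235/8254.

m = 1.436, c = 1.361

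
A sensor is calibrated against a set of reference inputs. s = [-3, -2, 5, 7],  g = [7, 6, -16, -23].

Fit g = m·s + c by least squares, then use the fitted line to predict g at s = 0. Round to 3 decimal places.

Setting ∂/∂m … = 0 gives: 87·m + 7·c = -274;  7·m + 4·c = -26.
Δ = 87·4 − 7² = 299.
m = ((-274)·4 − 7·(-26))/299 = -914/299; c = (87·(-26) − 7·(-274))/299 = -344/299.
At s = 0: ĝ = (-914/299)·(0) + (-344/299)·(1) = -344/299.

ĝ = -1.151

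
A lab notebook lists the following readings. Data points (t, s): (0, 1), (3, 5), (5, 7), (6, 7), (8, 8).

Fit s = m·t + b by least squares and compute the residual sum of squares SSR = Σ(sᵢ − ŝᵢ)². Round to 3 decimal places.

MᵀM·[m, b]ᵀ = Mᵀs reads: 134·m + 22·b = 156;  22·m + 5·b = 28.
(Σt·t = 134, Σt = 22, Σ1 = 5, Σt·s = 156, Σs = 28.)
Eliminating b: 5·(row 1) − 22·(row 2) gives 186·m = 5·156 − 22·28 = 164, so m = 82/93.
Then b = (28 − 22·(82/93))/5 = 160/93.
Residuals: -67/93, 59/93, 27/31, -1/93, -24/31; SSR = 212/93.

SSR = 2.280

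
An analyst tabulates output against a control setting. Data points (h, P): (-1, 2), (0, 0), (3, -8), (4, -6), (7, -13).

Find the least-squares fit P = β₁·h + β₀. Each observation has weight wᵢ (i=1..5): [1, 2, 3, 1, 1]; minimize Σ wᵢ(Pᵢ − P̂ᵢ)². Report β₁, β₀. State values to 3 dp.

β₁ = -1.914, β₀ = -0.580

The normal system XᵀWX·[β₁, β₀]ᵀ = XᵀWP is [[93, 19]; [19, 8]]·[β₁, β₀]ᵀ = [-189, -41]ᵀ.
Eliminating β₀: 8·(row 1) − 19·(row 2) gives 383·β₁ = 8·(-189) − 19·(-41) = -733, so β₁ = -733/383.
Then β₀ = ((-41) − 19·(-733/383))/8 = -222/383.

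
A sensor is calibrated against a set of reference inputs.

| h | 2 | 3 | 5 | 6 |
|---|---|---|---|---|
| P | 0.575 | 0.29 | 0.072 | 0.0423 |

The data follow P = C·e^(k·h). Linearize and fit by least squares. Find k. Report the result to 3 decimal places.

Linearized form: ln P = k·h + ln C. From the 4 transformed points,
Sums: Σh = 16.0000, Σ(h)² = 74.0000, Σln P = -7.5853, Σh·ln P = -36.9536.
Normal system: [[74.0000, 16.0000]; [16.0000, 4]]·[k, ln C]ᵀ = [-36.9536, -7.5853]ᵀ.
Δ = 74.0000·4 − (16.0000)² = 40.0000; k = (-36.9536·4 − 16.0000·-7.5853)/40.0000 = -0.66124, ln C = (74.0000·-7.5853 − 16.0000·-36.9536)/40.0000 = 0.74862.

k = -0.661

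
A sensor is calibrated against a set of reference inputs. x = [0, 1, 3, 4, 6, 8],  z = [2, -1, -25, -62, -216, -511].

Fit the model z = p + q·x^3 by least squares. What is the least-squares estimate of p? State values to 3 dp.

The normal system MᵀM·[p, q]ᵀ = Mᵀz is [[6, 820]; [820, 313626]]·[p, q]ᵀ = [-813, -312932]ᵀ.
Δ = 6·313626 − 820² = 1209356.
p = ((-813)·313626 − 820·(-312932))/1209356 = 813151/604678; q = (6·(-312932) − 820·(-813))/1209356 = -302733/302339.

p = 1.345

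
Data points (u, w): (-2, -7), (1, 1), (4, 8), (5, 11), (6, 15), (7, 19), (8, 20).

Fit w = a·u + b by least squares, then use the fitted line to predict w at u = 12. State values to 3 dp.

From the data, Σu·u = 195, Σu = 29, Σ1 = 7.
And Σu·w = 485, Σw = 67.
Normal equations: [[195, 29]; [29, 7]]·[a, b]ᵀ = [485, 67]ᵀ.
Eliminating b: 7·(row 1) − 29·(row 2) gives 524·a = 7·485 − 29·67 = 1452, so a = 363/131.
Then b = (67 − 29·(363/131))/7 = -250/131.
At u = 12: ŵ = (363/131)·(12) + (-250/131)·(1) = 4106/131.

ŵ = 31.344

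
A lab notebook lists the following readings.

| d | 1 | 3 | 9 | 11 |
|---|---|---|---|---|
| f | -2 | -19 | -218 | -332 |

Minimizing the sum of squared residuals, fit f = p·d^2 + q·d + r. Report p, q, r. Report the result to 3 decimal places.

p = -3.031, q = 3.331, r = -2.079

With design matrix X, XᵀX = [[21284, 2088, 212]; [2088, 212, 24]; [212, 24, 4]] and Xᵀf = [-58003, -5673, -571]ᵀ.
Row-reducing yields p = -97/32, q = 453/136, r = -1131/544.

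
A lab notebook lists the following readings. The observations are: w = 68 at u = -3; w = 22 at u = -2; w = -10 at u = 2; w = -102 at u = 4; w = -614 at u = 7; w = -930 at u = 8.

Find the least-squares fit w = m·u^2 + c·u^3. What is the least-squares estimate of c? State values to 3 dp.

Forming AᵀA = [[6866, 50356]; [50356, 384746]] and Aᵀw = [-90578, -695382]ᵀ gives AᵀA·[m, c]ᵀ = Aᵀw.
Determinant 6866·384746 − 50356² = 105939300.
m = ((-90578)·384746 − 50356·(-695382))/105939300 = 41783201/26484825; c = (6866·(-695382) − 50356·(-90578))/105939300 = -53336761/26484825.

c = -2.014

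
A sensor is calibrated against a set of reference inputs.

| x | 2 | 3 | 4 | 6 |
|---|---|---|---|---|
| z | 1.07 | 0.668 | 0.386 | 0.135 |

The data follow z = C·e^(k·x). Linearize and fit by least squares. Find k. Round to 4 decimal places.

k = -0.5211

With ln zᵢ as the transformed response and xᵢ as the regressor:
Σx = 15.0000, Σ(x)² = 65.0000, Σln z = -3.2902, Σx·ln z = -16.8976.
Equations: 65.0000·k + 15.0000·ln C = -16.8976;  15.0000·k + 4·ln C = -3.2902.
Solving (det = 35.0000): k = -0.52107, ln C = 1.13146.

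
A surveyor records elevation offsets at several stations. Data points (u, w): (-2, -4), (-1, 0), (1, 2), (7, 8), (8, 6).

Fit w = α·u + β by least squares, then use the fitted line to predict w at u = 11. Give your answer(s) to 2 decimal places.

ŵ = 10.56

Sums needed: Σu·u = 119, Σu = 13, Σ1 = 5.
Moment sums: Σu·w = 114, Σw = 12.
Normal equations: [[119, 13]; [13, 5]]·[α, β]ᵀ = [114, 12]ᵀ.
Δ = 119·5 − 13² = 426.
α = (114·5 − 13·12)/426 = 69/71; β = (119·12 − 13·114)/426 = -9/71.
At u = 11: ŵ = (69/71)·(11) + (-9/71)·(1) = 750/71.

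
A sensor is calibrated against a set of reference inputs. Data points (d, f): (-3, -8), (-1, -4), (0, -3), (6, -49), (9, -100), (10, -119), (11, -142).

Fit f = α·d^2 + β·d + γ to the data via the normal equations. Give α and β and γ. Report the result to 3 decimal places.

α = -1.001, β = -1.569, γ = -3.782

Normal-equation sums: Σd^2·d^2 = 32580, Σd^2·d = 3248, Σd^2 = 348, Σd·d = 348, Σd = 32, Σ1 = 7.
For Xᵀf: Σd^2·f = -39022, Σd·f = -3918, Σf = -425.
So XᵀX·[α, β, γ]ᵀ = Xᵀf: [[32580, 3248, 348]; [3248, 348, 32]; [348, 32, 7]]·[α, β, γ]ᵀ = [-39022, -3918, -425]ᵀ.
Inverting the 3×3 Gram matrix, [α, β, γ]ᵀ = [-294233/293962, -461201/293962, -555881/146981]ᵀ.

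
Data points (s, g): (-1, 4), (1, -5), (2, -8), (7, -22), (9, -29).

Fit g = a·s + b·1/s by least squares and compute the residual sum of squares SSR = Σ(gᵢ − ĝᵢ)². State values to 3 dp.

SSR = 1.627

Forming XᵀX = [[136, 5]; [5, 36241/15876]] and Xᵀg = [-440, -1220/63]ᵀ gives XᵀX·[a, b]ᵀ = Xᵀg.
Δ = 136·(36241/15876) − 5² = 1132969/3969.
a = ((-440)·(36241/15876) − 5·(-1220/63))/(1132969/3969) = -3602210/1132969; b = (136·(-1220/63) − 5·(-440))/(1132969/3969) = -1721160/1132969.
Residuals: -791494/1132969, -341475/1132969, -998752/1132969, 536032/1132969, -244971/1132969; SSR = 1842870/1132969.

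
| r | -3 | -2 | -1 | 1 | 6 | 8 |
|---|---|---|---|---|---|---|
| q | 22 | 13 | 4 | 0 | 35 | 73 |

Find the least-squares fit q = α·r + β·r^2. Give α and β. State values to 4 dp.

AᵀA·[α, β]ᵀ = Aᵀq reads: 115·α + 693·β = 698;  693·α + 5491·β = 6186.
(Σr·r = 115, Σr·r^2 = 693, Σr^2·r^2 = 5491, Σr·q = 698, Σr^2·q = 6186.)
det = 115·5491 − 693² = 151216.
α = (698·5491 − 693·6186)/151216 = -113545/37804; β = (115·6186 − 693·698)/151216 = 56919/37804.

α = -3.0035, β = 1.5056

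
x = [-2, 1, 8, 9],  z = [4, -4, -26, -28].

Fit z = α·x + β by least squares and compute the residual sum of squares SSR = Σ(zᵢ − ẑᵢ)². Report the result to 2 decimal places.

From the data, Σx·x = 150, Σx = 16, Σ1 = 4.
And Σx·z = -472, Σz = -54.
So AᵀA·[α, β]ᵀ = Aᵀz: [[150, 16]; [16, 4]]·[α, β]ᵀ = [-472, -54]ᵀ.
Eliminating β: 4·(row 1) − 16·(row 2) gives 344·α = 4·(-472) − 16·(-54) = -1024, so α = -128/43.
Then β = ((-54) − 16·(-128/43))/4 = -137/86.
Residuals: -31/86, 49/86, -51/86, 33/86; SSR = 41/43.

SSR = 0.95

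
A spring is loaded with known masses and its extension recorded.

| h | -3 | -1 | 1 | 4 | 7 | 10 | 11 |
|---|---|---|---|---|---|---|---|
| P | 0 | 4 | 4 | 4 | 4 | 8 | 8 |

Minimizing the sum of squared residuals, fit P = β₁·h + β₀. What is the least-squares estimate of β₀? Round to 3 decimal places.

β₀ = 2.711

Normal-equation sums: Σh·h = 297, Σh = 29, Σ1 = 7.
For MᵀP: Σh·P = 212, ΣP = 32.
MᵀM·[β₁, β₀]ᵀ = MᵀP becomes [[297, 29]; [29, 7]]·[β₁, β₀]ᵀ = [212, 32]ᵀ.
Determinant 297·7 − 29² = 1238.
β₁ = (212·7 − 29·32)/1238 = 278/619; β₀ = (297·32 − 29·212)/1238 = 1678/619.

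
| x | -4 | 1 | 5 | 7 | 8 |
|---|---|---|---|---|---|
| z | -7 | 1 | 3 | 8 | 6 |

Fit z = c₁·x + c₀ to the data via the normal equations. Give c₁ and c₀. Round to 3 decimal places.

The normal equations are: 155·c₁ + 17·c₀ = 148;  17·c₁ + 5·c₀ = 11.
Δ = 155·5 − 17² = 486.
c₁ = (148·5 − 17·11)/486 = 553/486; c₀ = (155·11 − 17·148)/486 = -811/486.

c₁ = 1.138, c₀ = -1.669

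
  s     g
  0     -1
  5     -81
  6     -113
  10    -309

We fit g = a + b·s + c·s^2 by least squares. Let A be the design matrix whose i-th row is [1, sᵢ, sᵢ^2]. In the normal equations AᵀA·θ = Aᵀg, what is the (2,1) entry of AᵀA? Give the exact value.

21

Row 2 ↔ basis s, column 1 ↔ basis 1, so (AᵀA)_{2,1} = Σᵢ s = (0)·(1) + (5)·(1) + (6)·(1) + (10)·(1) = 21.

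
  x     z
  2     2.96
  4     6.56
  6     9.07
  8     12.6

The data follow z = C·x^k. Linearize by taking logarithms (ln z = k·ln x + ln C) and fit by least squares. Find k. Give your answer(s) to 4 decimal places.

k = 1.0303

With ln zᵢ as the transformed response and ln xᵢ as the regressor:
AᵀA = [[9.9367, 5.9506]; [5.9506, 4]], rhs = [12.5793, 7.7048]ᵀ  (here Σln x = 5.9506, Σ(ln x)² = 9.9367, Σln z = 7.7048, Σln x·ln z = 12.5793).
Slope k = (n·Σln x·ln z − Σln x·Σln z)/(n·Σ(ln x)² − (Σln x)²) = (4·12.5793 − 5.9506·7.7048)/4.3368 = 1.03030; ln C = (Σln z − k·Σln x)/n = 0.39348.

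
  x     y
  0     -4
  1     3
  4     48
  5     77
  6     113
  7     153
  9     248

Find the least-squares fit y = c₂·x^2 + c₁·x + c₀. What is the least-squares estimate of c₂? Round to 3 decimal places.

The normal equations are: 11140·c₂ + 1478·c₁ + 208·c₀ = 34349;  1478·c₂ + 208·c₁ + 32·c₀ = 4561;  208·c₂ + 32·c₁ + 7·c₀ = 638.
(Σx^2·x^2 = 11140, Σx^2·x = 1478, Σx^2 = 208, Σx·x = 208, Σx = 32, Σ1 = 7, Σx^2·y = 34349, Σx·y = 4561, Σy = 638.)
Inverting the 3×3 Gram matrix, [c₂, c₁, c₀]ᵀ = [3587/1218, 5447/3654, -830/261]ᵀ.

c₂ = 2.945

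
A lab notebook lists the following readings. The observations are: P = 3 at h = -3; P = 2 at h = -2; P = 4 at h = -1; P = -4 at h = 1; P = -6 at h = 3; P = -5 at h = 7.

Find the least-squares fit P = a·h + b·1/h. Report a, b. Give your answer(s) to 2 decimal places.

Sums needed: Σh·h = 73, Σh·1/h = 6, Σ1/h·1/h = 4397/1764.
Moment sums: Σh·P = -74, Σ1/h·P = -89/7.
Normal equations: [[73, 6]; [6, 4397/1764]]·[a, b]ᵀ = [-74, -89/7]ᵀ.
Eliminating b: (4397/1764)·(row 1) − 6·(row 2) gives (257477/1764)·a = (4397/1764)·(-74) − 6·(-89/7) = -95405/882, so a = -190810/257477.
Then b = ((-89/7) − 6·(-190810/257477))/(4397/1764) = -854028/257477.

a = -0.74, b = -3.32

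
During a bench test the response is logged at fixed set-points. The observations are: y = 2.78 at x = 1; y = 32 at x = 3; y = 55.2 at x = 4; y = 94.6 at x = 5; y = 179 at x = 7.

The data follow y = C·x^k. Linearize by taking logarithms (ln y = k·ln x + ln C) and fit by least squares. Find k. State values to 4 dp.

Taking logs, ln y = k·ln x + ln C, so regress ln y on ln x.
Σln x = 6.0403, Σ(ln x)² = 9.5056, Σln y = 18.2362, Σln x·ln y = 26.7845.
Equations: 9.5056·k + 6.0403·ln C = 26.7845;  6.0403·k + 5·ln C = 18.2362.
Δ = 9.5056·5 − (6.0403)² = 11.0434; k = (26.7845·5 − 6.0403·18.2362)/11.0434 = 2.15251, ln C = (9.5056·18.2362 − 6.0403·26.7845)/11.0434 = 1.04690.

k = 2.1525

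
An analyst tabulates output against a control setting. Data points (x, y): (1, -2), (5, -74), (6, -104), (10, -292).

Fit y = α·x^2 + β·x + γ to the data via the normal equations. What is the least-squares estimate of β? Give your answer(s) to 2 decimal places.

Compute the Gram sums: Σx^2·x^2 = 11922, Σx^2·x = 1342, Σx^2 = 162, Σx·x = 162, Σx = 22, Σ1 = 4.
And Σx^2·y = -34796, Σx·y = -3916, Σy = -472.
Normal equations: [[11922, 1342, 162]; [1342, 162, 22]; [162, 22, 4]]·[α, β, γ]ᵀ = [-34796, -3916, -472]ᵀ.
Inverting the 3×3 Gram matrix, [α, β, γ]ᵀ = [-29/10, -121/410, 44/41]ᵀ.

β = -0.30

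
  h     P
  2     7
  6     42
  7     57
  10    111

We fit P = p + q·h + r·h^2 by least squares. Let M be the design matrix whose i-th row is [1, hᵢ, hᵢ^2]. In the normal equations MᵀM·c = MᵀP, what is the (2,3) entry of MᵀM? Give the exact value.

1567

Row 2 ↔ basis h, column 3 ↔ basis h^2, so (MᵀM)_{2,3} = Σᵢ (h)·(h^2) = (2)·(4) + (6)·(36) + (7)·(49) + (10)·(100) = 1567.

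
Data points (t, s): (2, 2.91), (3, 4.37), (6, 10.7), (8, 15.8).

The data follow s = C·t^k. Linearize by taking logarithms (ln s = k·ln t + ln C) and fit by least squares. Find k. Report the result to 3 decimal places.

Linearized form: ln s = k·ln t + ln C. From the 4 transformed points,
Σln t = 5.6630, Σ(ln t)² = 9.2219, Σln s = 7.6732, Σln t·ln s = 12.3468.
Equations: 9.2219·k + 5.6630·ln C = 12.3468;  5.6630·k + 4·ln C = 7.6732.
Slope k = (n·Σln t·ln s − Σln t·Σln s)/(n·Σ(ln t)² − (Σln t)²) = (4·12.3468 − 5.6630·7.6732)/4.8184 = 1.23157; ln C = (Σln s − k·Σln t)/n = 0.17471.

k = 1.232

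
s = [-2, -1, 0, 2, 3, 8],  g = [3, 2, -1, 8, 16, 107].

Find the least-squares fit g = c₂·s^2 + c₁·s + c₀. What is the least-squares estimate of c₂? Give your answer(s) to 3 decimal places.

Compute the Gram sums: Σs^2·s^2 = 4210, Σs^2·s = 538, Σs^2 = 82, Σs·s = 82, Σs = 10, Σ1 = 6.
For Mᵀg: Σs^2·g = 7038, Σs·g = 912, Σg = 135.
Normal equations: [[4210, 538, 82]; [538, 82, 10]; [82, 10, 6]]·[c₂, c₁, c₀]ᵀ = [7038, 912, 135]ᵀ.
Solving the 3×3 system (Gaussian elimination) gives c₂ = 1135/728, c₁ = 683/728, c₀ = -135/364.

c₂ = 1.559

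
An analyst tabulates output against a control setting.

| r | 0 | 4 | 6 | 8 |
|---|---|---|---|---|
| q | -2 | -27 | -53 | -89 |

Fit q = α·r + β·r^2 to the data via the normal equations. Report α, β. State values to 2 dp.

α = -2.25, β = -1.11

MᵀM·[α, β]ᵀ = Mᵀq reads: 116·α + 792·β = -1138;  792·α + 5648·β = -8036.
(Σr·r = 116, Σr·r^2 = 792, Σr^2·r^2 = 5648, Σr·q = -1138, Σr^2·q = -8036.)
det = 116·5648 − 792² = 27904.
α = ((-1138)·5648 − 792·(-8036))/27904 = -983/436; β = (116·(-8036) − 792·(-1138))/27904 = -965/872.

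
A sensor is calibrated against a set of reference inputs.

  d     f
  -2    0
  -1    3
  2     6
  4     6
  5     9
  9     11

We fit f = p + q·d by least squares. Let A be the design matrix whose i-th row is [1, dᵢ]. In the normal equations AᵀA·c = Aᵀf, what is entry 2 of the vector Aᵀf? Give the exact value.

Entry 2 ↔ basis d, so (Aᵀf)_{2} = Σᵢ (d)·fᵢ = (-2)·(0) + (-1)·(3) + (2)·(6) + (4)·(6) + (5)·(9) + (9)·(11) = 177.

177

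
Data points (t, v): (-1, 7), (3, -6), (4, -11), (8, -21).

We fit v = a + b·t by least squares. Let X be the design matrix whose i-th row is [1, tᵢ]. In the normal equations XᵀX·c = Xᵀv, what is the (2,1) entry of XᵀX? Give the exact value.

14

Row 2 ↔ basis t, column 1 ↔ basis 1, so (XᵀX)_{2,1} = Σᵢ t = (-1)·(1) + (3)·(1) + (4)·(1) + (8)·(1) = 14.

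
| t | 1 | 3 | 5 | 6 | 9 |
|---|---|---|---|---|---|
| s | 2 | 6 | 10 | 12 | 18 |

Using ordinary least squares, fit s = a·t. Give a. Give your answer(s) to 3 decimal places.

a = 2.000

Entries of MᵀM: Σt·t = 152.
And Σt·s = 304.
Hence a = 304 / 152 ≈ 2.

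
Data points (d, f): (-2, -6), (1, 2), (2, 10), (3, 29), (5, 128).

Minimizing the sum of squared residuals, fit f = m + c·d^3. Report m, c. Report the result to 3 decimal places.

m = 1.678, c = 1.011

XᵀX·[m, c]ᵀ = Xᵀf reads: 5·m + 153·c = 163;  153·m + 16483·c = 16913.
Eliminating c: 16483·(row 1) − 153·(row 2) gives 59006·m = 16483·163 − 153·16913 = 99040, so m = 49520/29503.
Then c = (16913 − 153·(49520/29503))/16483 = 29813/29503.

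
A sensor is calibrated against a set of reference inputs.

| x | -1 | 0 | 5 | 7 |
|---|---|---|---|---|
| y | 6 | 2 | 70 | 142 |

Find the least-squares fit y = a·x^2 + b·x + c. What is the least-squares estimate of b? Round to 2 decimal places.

b = -1.89

Setting ∂/∂a … = 0 gives: 3027·a + 467·b + 75·c = 8714;  467·a + 75·b + 11·c = 1338;  75·a + 11·b + 4·c = 220.
Row-reducing yields a = 7114/2269, b = -4286/2269, c = 3194/2269.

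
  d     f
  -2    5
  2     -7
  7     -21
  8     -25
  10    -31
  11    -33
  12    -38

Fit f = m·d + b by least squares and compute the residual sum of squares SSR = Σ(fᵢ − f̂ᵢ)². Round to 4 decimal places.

SSR = 2.8525

Setting ∂/∂m … = 0 gives: 486·m + 48·b = -1500;  48·m + 7·b = -150.
(Σd·d = 486, Σd = 48, Σ1 = 7, Σd·f = -1500, Σf = -150.)
Determinant 486·7 − 48² = 1098.
m = ((-1500)·7 − 48·(-150))/1098 = -550/183; b = (486·(-150) − 48·(-1500))/1098 = -50/61.
Residuals: -35/183, -31/183, 157/183, -25/183, -23/183, 161/183, -68/61; SSR = 174/61.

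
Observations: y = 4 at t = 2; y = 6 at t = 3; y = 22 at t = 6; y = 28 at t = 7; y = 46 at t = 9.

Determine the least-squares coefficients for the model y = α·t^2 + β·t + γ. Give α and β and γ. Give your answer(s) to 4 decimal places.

α = 0.5415, β = 0.0789, γ = 1.3892

The normal equations are: 10355·α + 1323·β + 179·γ = 5960;  1323·α + 179·β + 27·γ = 768;  179·α + 27·β + 5·γ = 106.
Row-reducing yields α = 679/1254, β = 3/38, γ = 871/627.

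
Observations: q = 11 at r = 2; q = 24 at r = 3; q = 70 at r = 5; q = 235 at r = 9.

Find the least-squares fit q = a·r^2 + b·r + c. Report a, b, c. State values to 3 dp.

Sums needed: Σr^2·r^2 = 7283, Σr^2·r = 889, Σr^2 = 119, Σr·r = 119, Σr = 19, Σ1 = 4.
And Σr^2·q = 21045, Σr·q = 2559, Σq = 340.
Solving the 3×3 system (Gaussian elimination) gives a = 383/124, b = -1207/620, c = 731/310.

a = 3.089, b = -1.947, c = 2.358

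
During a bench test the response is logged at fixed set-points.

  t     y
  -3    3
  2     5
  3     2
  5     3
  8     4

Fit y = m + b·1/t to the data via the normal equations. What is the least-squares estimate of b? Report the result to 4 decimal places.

b = 1.1786

With design matrix X, XᵀX = [[5, 33/40]; [33/40, 7601/14400]] and Xᵀy = [17, 49/15]ᵀ.
Eliminating b: (7601/14400)·(row 1) − (33/40)·(row 2) gives (7051/3600)·m = (7601/14400)·17 − (33/40)·(49/15) = 90409/14400, so m = 8219/2564.
Then b = ((49/15) − (33/40)·(8219/2564))/(7601/14400) = 8310/7051.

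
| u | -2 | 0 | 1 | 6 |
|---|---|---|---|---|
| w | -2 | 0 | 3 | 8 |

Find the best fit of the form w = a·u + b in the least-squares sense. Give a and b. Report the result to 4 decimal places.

From the data, Σu·u = 41, Σu = 5, Σ1 = 4.
For Xᵀw: Σu·w = 55, Σw = 9.
So XᵀX·[a, b]ᵀ = Xᵀw: [[41, 5]; [5, 4]]·[a, b]ᵀ = [55, 9]ᵀ.
Determinant 41·4 − 5² = 139.
a = (55·4 − 5·9)/139 = 175/139; b = (41·9 − 5·55)/139 = 94/139.

a = 1.2590, b = 0.6763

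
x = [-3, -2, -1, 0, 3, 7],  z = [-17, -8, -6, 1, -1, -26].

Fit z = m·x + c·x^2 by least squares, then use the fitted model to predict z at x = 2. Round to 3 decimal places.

ẑ = 1.777

Compute the Gram sums: Σx·x = 72, Σx·x^2 = 334, Σx^2·x^2 = 2580.
And Σx·z = -112, Σx^2·z = -1474.
AᵀA·[m, c]ᵀ = Aᵀz becomes [[72, 334]; [334, 2580]]·[m, c]ᵀ = [-112, -1474]ᵀ.
Determinant 72·2580 − 334² = 74204.
m = ((-112)·2580 − 334·(-1474))/74204 = 50839/18551; c = (72·(-1474) − 334·(-112))/74204 = -17180/18551.
At x = 2: ẑ = (50839/18551)·(2) + (-17180/18551)·(4) = 32958/18551.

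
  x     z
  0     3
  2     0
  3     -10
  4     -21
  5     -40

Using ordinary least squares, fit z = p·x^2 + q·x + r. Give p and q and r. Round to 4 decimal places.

p = -2.2784, q = 2.8557, r = 3.0103

With design matrix M, MᵀM = [[978, 224, 54]; [224, 54, 14]; [54, 14, 5]] and Mᵀz = [-1426, -314, -68]ᵀ.
Inverting the 3×3 Gram matrix, [p, q, r]ᵀ = [-221/97, 277/97, 292/97]ᵀ.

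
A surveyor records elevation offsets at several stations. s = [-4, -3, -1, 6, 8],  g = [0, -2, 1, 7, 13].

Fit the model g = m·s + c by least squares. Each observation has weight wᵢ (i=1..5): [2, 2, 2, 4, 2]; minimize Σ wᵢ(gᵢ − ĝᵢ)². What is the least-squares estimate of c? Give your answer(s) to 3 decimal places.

c = 2.290

Entries of MᵀWM: Σwᵢ·s·s = 324, Σwᵢ·s = 24, Σwᵢ·1 = 12.
Moment sums: Σwᵢ·s·g = 386, Σwᵢ·g = 52.
Normal equations: [[324, 24]; [24, 12]]·[m, c]ᵀ = [386, 52]ᵀ.
det = 324·12 − 24² = 3312.
m = (386·12 − 24·52)/3312 = 47/46; c = (324·52 − 24·386)/3312 = 158/69.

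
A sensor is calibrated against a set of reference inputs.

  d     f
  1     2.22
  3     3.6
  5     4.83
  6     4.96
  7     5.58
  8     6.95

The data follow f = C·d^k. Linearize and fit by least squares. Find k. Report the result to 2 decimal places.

Taking logs, ln f = k·ln d + ln C, so regress ln f on ln d.
Sums: Σln d = 8.5252, Σ(ln d)² = 15.1183, Σln f = 8.9126, Σln d·ln f = 14.1881.
Normal system: [[15.1183, 8.5252]; [8.5252, 6]]·[k, ln C]ᵀ = [14.1881, 8.9126]ᵀ.
Δ = 15.1183·6 − (8.5252)² = 18.0313; k = (14.1881·6 − 8.5252·8.9126)/18.0313 = 0.50728, ln C = (15.1183·8.9126 − 8.5252·14.1881)/18.0313 = 0.76466.

k = 0.51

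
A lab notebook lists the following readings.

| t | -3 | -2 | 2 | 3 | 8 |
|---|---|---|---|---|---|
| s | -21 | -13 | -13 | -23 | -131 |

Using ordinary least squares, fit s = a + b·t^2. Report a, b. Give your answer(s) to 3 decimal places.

XᵀX·[a, b]ᵀ = Xᵀs reads: 5·a + 90·b = -201;  90·a + 4290·b = -8884.
Eliminating b: 4290·(row 1) − 90·(row 2) gives 13350·a = 4290·(-201) − 90·(-8884) = -62730, so a = -2091/445.
Then b = ((-8884) − 90·(-2091/445))/4290 = -2633/1335.

a = -4.699, b = -1.972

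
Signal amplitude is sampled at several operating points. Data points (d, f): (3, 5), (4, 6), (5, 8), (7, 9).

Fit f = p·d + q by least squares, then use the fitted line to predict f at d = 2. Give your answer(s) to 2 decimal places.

AᵀA·[p, q]ᵀ = Aᵀf reads: 99·p + 19·q = 142;  19·p + 4·q = 28.
(Σd·d = 99, Σd = 19, Σ1 = 4, Σd·f = 142, Σf = 28.)
det = 99·4 − 19² = 35.
p = (142·4 − 19·28)/35 = 36/35; q = (99·28 − 19·142)/35 = 74/35.
At d = 2: f̂ = (36/35)·(2) + (74/35)·(1) = 146/35.

f̂ = 4.17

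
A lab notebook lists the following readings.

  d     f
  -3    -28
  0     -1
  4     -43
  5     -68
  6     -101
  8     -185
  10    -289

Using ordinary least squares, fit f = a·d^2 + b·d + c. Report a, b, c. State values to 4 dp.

a = -2.9926, b = 0.9057, c = 0.8557

With design matrix M, MᵀM = [[16354, 1890, 250]; [1890, 250, 30]; [250, 30, 7]] and Mᵀf = [-47016, -5404, -715]ᵀ.
Row-reducing yields a = -60646/20265, b = 30591/33775, c = 17341/20265.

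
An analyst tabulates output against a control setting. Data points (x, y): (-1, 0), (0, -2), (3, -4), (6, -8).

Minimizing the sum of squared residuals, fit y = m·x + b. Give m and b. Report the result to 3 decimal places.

Normal-equation sums: Σx·x = 46, Σx = 8, Σ1 = 4.
Moment sums: Σx·y = -60, Σy = -14.
det = 46·4 − 8² = 120.
m = ((-60)·4 − 8·(-14))/120 = -16/15; b = (46·(-14) − 8·(-60))/120 = -41/30.

m = -1.067, b = -1.367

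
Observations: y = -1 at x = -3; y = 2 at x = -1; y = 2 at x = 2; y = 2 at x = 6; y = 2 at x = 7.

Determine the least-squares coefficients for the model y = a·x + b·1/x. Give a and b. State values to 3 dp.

a = 0.384, b = -1.395

The normal system MᵀM·[a, b]ᵀ = Mᵀy is [[99, 5]; [5, 1243/882]]·[a, b]ᵀ = [31, -1/21]ᵀ.
det = 99·(1243/882) − 5² = 11223/98.
a = (31·(1243/882) − 5·(-1/21))/(11223/98) = 901/2349; b = (99·(-1/21) − 5·31)/(11223/98) = -364/261.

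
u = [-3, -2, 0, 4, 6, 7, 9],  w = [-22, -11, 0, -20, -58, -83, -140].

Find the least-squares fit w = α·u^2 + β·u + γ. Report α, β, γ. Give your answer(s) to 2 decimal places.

α = -1.98, β = 2.04, γ = 1.28

Compute the Gram sums: Σu^2·u^2 = 10611, Σu^2·u = 1317, Σu^2 = 195, Σu·u = 195, Σu = 21, Σ1 = 7.
Moment sums: Σu^2·w = -18057, Σu·w = -2181, Σw = -334.
So AᵀA·[α, β, γ]ᵀ = Aᵀw: [[10611, 1317, 195]; [1317, 195, 21]; [195, 21, 7]]·[α, β, γ]ᵀ = [-18057, -2181, -334]ᵀ.
Inverting the 3×3 Gram matrix, [α, β, γ]ᵀ = [-28421/14368, 29275/14368, 2293/1796]ᵀ.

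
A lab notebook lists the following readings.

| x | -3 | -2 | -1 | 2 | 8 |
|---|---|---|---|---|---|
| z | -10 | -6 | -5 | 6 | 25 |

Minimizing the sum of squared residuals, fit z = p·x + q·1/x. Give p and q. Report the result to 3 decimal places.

The normal system MᵀM·[p, q]ᵀ = Mᵀz is [[82, 5]; [5, 937/576]]·[p, q]ᵀ = [259, 419/24]ᵀ.
Δ = 82·(937/576) − 5² = 31217/288.
p = (259·(937/576) − 5·(419/24))/(31217/288) = 192403/62434; q = (82·(419/24) − 5·259)/(31217/288) = 39336/31217.

p = 3.082, q = 1.260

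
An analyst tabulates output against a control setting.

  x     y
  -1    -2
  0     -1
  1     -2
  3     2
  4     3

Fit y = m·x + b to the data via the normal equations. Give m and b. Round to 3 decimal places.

Setting ∂/∂m … = 0 gives: 27·m + 7·b = 18;  7·m + 5·b = 0.
(Σx·x = 27, Σx = 7, Σ1 = 5, Σx·y = 18, Σy = 0.)
Determinant 27·5 − 7² = 86.
m = (18·5 − 7·0)/86 = 45/43; b = (27·0 − 7·18)/86 = -63/43.

m = 1.047, b = -1.465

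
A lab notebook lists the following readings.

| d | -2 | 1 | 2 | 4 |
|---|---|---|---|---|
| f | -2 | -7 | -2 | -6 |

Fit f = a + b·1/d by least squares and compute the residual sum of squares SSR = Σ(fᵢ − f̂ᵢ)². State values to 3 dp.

SSR = 12.080

MᵀM·[a, b]ᵀ = Mᵀf reads: 4·a + (5/4)·b = -17;  (5/4)·a + (25/16)·b = -17/2.
(Σ1 = 4, Σ1/d = 5/4, Σ1/d·1/d = 25/16, Σf = -17, Σ1/d·f = -17/2.)
Δ = 4·(25/16) − (5/4)² = 75/16.
a = ((-17)·(25/16) − (5/4)·(-17/2))/(75/16) = -17/5; b = (4·(-17/2) − (5/4)·(-17))/(75/16) = -68/25.
Residuals: 1/25, -22/25, 69/25, -48/25; SSR = 302/25.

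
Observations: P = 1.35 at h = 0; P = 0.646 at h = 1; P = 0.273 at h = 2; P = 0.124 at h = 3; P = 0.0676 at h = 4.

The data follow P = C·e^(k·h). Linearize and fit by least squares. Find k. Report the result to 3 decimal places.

Let Y = ln P. Fitting Y = k·h + ln C by least squares:
Σh = 10.0000, Σ(h)² = 30.0000, Σln P = -6.2168, Σh·ln P = -20.0725.
Equations: 30.0000·k + 10.0000·ln C = -20.0725;  10.0000·k + 5·ln C = -6.2168.
Slope k = (n·Σh·ln P − Σh·Σln P)/(n·Σ(h)² − (Σh)²) = (5·-20.0725 − 10.0000·-6.2168)/50.0000 = -0.76390; ln C = (Σln P − k·Σh)/n = 0.28445.

k = -0.764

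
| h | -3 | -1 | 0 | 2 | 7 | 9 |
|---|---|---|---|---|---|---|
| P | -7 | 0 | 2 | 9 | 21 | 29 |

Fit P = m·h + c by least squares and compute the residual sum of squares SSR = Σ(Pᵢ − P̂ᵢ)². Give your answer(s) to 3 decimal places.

With design matrix A, AᵀA = [[144, 14]; [14, 6]] and AᵀP = [447, 54]ᵀ.
Eliminating c: 6·(row 1) − 14·(row 2) gives 668·m = 6·447 − 14·54 = 1926, so m = 963/334.
Then c = (54 − 14·(963/334))/6 = 759/334.
Residuals: -104/167, 102/167, -91/334, 321/334, -243/167, 130/167; SSR = 1497/334.

SSR = 4.482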